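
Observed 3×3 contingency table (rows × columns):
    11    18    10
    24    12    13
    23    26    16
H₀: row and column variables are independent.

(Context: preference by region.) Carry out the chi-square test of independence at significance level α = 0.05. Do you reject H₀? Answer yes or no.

Row totals [39, 49, 65], col totals [58, 56, 39], n=153
χ² = (11−14.78)²/14.78 + (18−14.27)²/14.27 + (10−9.94)²/9.94 + (24−18.58)²/18.58 + (12−17.93)²/17.93 + (13−12.49)²/12.49 + (23−24.64)²/24.64 + (26−23.79)²/23.79 + (16−16.57)²/16.57 = 5.8441
df = 4
p-value (upper-tail) = 0.21110
At α=0.05: p ≥ α → fail to reject H₀

reject H₀: no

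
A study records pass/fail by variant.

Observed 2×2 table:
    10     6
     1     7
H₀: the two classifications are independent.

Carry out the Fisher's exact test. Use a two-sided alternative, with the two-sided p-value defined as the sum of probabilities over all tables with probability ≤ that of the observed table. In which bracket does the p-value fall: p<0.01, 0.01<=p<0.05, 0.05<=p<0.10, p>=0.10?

Margins: r₁=16, r₂=8, c₁=11, c₂=13, n=24
p_obs = C(16,10)·C(8,1)/C(24,11); sum pmf over tables with pmf ≤ p_obs
p-value (two-sided) = 0.03347
→ bracket: 0.01<=p<0.05

p-value bracket: 0.01<=p<0.05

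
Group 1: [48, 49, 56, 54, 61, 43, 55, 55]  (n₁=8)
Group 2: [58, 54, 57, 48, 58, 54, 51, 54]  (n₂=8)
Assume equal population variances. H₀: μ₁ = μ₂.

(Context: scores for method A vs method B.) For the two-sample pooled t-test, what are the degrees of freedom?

degrees of freedom = 14

df = n₁ + n₂ − 2 = 8 + 8 − 2 = 14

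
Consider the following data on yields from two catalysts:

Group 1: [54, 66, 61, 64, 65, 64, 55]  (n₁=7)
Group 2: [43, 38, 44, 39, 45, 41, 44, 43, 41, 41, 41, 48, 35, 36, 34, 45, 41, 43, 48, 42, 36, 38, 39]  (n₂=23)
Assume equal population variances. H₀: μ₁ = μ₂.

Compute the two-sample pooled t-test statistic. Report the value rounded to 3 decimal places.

x̄₁=61.286, s₁=4.889, n₁=7
x̄₂=41.087, s₂=3.825, n₂=23
s_p² = [6·4.889² + 22·3.825²]/28 = 16.6162
SE = √(s_p²·(1/7+1/23)) = 1.7596
t = (61.286−41.087)/1.7596 = 11.4792
df = 28

test statistic = 11.479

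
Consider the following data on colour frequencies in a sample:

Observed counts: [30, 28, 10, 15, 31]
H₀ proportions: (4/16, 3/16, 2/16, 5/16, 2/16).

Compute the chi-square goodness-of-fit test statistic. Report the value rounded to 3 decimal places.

test statistic = 35.029

n = 114; E_i = n·p_i = [28.50, 21.38, 14.25, 35.62, 14.25]
χ² = (30−28.50)²/28.50 + (28−21.38)²/21.38 + (10−14.25)²/14.25 + (15−35.62)²/35.62 + (31−14.25)²/14.25 = 35.0292
df = 4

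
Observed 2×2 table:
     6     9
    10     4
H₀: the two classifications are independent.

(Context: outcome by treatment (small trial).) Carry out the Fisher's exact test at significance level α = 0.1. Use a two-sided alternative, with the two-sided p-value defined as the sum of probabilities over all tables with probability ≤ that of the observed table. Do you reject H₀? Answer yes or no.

reject H₀: no

Margins: r₁=15, r₂=14, c₁=16, c₂=13, n=29
p_obs = C(15,6)·C(14,10)/C(29,16); sum pmf over tables with pmf ≤ p_obs
p-value (two-sided) = 0.13942
At α=0.1: p ≥ α → fail to reject H₀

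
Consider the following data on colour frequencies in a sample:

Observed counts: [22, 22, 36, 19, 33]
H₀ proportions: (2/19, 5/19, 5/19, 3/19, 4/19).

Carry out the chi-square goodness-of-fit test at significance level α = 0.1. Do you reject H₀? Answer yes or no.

reject H₀: yes

n = 132; E_i = n·p_i = [13.89, 34.74, 34.74, 20.84, 27.79]
χ² = (22−13.89)²/13.89 + (22−34.74)²/34.74 + (36−34.74)²/34.74 + (19−20.84)²/20.84 + (33−27.79)²/27.79 = 10.5840
df = 4
p-value (upper-tail) = 0.03166
At α=0.1: p < α → reject H₀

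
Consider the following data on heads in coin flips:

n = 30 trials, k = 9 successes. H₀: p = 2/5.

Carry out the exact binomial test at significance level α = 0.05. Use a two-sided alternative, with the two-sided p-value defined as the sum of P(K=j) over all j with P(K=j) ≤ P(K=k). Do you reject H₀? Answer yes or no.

Exact binomial: n=30, k=9, p₀=2/5=0.4000
P(X=j) = C(n,j)·p₀^j·(1−p₀)^(n−j); p = Σ P(X=j) over j with P(X=j) ≤ P(X=9)
p-value (two-sided) = 0.35166
At α=0.05: p ≥ α → fail to reject H₀

reject H₀: no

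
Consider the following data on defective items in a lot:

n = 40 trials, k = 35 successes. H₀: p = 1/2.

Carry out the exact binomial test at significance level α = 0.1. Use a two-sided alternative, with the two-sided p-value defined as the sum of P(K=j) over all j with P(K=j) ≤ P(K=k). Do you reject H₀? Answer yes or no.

Exact binomial: n=40, k=35, p₀=1/2=0.5000
P(X=j) = C(n,j)·p₀^j·(1−p₀)^(n−j); p = Σ P(X=j) over j with P(X=j) ≤ P(X=35)
p-value (two-sided) = 0.00000
At α=0.1: p < α → reject H₀

reject H₀: yes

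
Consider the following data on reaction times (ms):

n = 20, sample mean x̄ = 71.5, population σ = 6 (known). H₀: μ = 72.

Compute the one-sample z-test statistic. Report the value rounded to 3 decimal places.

SE = σ/√n = 6/√20 = 1.3416
z = (x̄−μ₀)/SE = (71.5−72)/1.3416 = -0.3727

test statistic = -0.373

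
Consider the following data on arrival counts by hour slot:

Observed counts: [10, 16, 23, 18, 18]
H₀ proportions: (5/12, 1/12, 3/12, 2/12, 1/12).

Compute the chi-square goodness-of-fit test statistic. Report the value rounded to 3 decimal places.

test statistic = 47.471

n = 85; E_i = n·p_i = [35.42, 7.08, 21.25, 14.17, 7.08]
χ² = (10−35.42)²/35.42 + (16−7.08)²/7.08 + (23−21.25)²/21.25 + (18−14.17)²/14.17 + (18−7.08)²/7.08 = 47.4706
df = 4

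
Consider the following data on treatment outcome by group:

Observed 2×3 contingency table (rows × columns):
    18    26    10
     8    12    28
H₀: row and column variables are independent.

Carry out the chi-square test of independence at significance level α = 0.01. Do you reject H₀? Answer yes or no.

reject H₀: yes

Row totals [54, 48], col totals [26, 38, 38], n=102
χ² = (18−13.76)²/13.76 + (26−20.12)²/20.12 + (10−20.12)²/20.12 + (8−12.24)²/12.24 + (12−17.88)²/17.88 + (28−17.88)²/17.88 = 17.2371
df = 2
p-value (upper-tail) = 0.00018
At α=0.01: p < α → reject H₀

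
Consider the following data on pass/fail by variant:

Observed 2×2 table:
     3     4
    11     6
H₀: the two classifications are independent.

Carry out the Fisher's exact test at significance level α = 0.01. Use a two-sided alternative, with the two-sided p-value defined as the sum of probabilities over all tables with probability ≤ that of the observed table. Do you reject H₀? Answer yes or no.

reject H₀: no

Margins: r₁=7, r₂=17, c₁=14, c₂=10, n=24
p_obs = C(7,3)·C(17,11)/C(24,14); sum pmf over tables with pmf ≤ p_obs
p-value (two-sided) = 0.39264
At α=0.01: p ≥ α → fail to reject H₀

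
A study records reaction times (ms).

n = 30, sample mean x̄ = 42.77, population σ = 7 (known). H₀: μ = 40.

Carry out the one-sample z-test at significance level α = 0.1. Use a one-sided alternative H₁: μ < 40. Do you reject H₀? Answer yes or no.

reject H₀: no

SE = σ/√n = 7/√30 = 1.2780
z = (x̄−μ₀)/SE = (42.77−40)/1.2780 = 2.1674
p-value (one-sided, H₁ less) = 0.98490
At α=0.1: p ≥ α → fail to reject H₀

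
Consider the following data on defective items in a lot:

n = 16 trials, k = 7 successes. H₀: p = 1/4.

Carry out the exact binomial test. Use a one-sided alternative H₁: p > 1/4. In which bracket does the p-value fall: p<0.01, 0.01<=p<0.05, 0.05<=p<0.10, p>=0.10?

Exact binomial: n=16, k=7, p₀=1/4=0.2500
P(X≥7) from Σ C(n,i)·p₀^i·(1−p₀)^(n−i)
p-value (one-sided, H₁ greater) = 0.07956
→ bracket: 0.05<=p<0.10

p-value bracket: 0.05<=p<0.10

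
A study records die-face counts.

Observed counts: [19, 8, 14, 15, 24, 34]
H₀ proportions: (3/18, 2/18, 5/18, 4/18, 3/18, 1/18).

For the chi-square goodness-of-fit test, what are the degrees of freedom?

df = k − 1 = 6 − 1 = 5

degrees of freedom = 5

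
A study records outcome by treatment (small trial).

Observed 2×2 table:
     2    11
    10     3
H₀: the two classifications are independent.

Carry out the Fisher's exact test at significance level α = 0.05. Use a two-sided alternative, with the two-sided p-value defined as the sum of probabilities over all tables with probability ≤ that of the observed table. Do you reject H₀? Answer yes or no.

Margins: r₁=13, r₂=13, c₁=12, c₂=14, n=26
p_obs = C(13,2)·C(13,10)/C(26,12); sum pmf over tables with pmf ≤ p_obs
p-value (two-sided) = 0.00483
At α=0.05: p < α → reject H₀

reject H₀: yes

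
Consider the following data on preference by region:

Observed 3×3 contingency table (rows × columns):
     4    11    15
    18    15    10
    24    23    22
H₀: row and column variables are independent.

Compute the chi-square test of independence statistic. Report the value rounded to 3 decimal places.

Row totals [30, 43, 69], col totals [46, 49, 47], n=142
χ² = (4−9.72)²/9.72 + (11−10.35)²/10.35 + (15−9.93)²/9.93 + (18−13.93)²/13.93 + (15−14.84)²/14.84 + (10−14.23)²/14.23 + (24−22.35)²/22.35 + (23−23.81)²/23.81 + (22−22.84)²/22.84 = 8.6240
df = 4

test statistic = 8.624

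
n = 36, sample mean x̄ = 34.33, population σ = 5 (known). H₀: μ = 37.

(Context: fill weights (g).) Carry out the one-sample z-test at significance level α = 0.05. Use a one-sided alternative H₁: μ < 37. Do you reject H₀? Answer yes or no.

reject H₀: yes

SE = σ/√n = 5/√36 = 0.8333
z = (x̄−μ₀)/SE = (34.33−37)/0.8333 = -3.2040
p-value (one-sided, H₁ less) = 0.00068
At α=0.05: p < α → reject H₀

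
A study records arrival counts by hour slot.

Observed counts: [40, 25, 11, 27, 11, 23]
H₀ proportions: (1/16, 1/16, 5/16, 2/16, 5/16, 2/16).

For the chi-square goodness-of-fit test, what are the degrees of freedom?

df = k − 1 = 6 − 1 = 5

degrees of freedom = 5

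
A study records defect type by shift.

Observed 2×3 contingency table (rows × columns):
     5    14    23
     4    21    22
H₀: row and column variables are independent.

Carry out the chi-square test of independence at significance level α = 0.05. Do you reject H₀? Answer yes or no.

Row totals [42, 47], col totals [9, 35, 45], n=89
χ² = (5−4.25)²/4.25 + (14−16.52)²/16.52 + (23−21.24)²/21.24 + (4−4.75)²/4.75 + (21−18.48)²/18.48 + (22−23.76)²/23.76 = 1.2564
df = 2
p-value (upper-tail) = 0.53355
At α=0.05: p ≥ α → fail to reject H₀

reject H₀: no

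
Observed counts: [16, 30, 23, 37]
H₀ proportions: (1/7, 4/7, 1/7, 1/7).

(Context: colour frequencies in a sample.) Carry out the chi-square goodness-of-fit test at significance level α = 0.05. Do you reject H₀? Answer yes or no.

reject H₀: yes

n = 106; E_i = n·p_i = [15.14, 60.57, 15.14, 15.14]
χ² = (16−15.14)²/15.14 + (30−60.57)²/60.57 + (23−15.14)²/15.14 + (37−15.14)²/15.14 = 51.1038
df = 3
p-value (upper-tail) = 0.00000
At α=0.05: p < α → reject H₀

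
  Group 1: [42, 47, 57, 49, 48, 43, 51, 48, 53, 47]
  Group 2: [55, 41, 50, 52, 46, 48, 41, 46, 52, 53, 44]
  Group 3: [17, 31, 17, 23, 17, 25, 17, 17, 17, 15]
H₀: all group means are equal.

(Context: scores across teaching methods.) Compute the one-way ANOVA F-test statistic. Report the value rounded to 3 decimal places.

Group means [48.50, 48.00, 19.60], grand mean 39.000
SSB = Σnᵢ(x̄ᵢ−x̄)² = 5557.100; SSW = ΣΣ(x−x̄ᵢ)² = 640.900
MSB = 5557.100/2 = 2778.5500; MSW = 640.900/28 = 22.8893
F = MSB/MSW = 121.3909
df = (2, 28)

test statistic = 121.391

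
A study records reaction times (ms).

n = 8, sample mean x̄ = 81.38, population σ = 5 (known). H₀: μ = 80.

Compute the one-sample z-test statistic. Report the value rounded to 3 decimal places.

SE = σ/√n = 5/√8 = 1.7678
z = (x̄−μ₀)/SE = (81.38−80)/1.7678 = 0.7806

test statistic = 0.781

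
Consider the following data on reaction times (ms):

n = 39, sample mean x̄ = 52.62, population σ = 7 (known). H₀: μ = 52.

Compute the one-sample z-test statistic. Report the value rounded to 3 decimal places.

test statistic = 0.553

SE = σ/√n = 7/√39 = 1.1209
z = (x̄−μ₀)/SE = (52.62−52)/1.1209 = 0.5531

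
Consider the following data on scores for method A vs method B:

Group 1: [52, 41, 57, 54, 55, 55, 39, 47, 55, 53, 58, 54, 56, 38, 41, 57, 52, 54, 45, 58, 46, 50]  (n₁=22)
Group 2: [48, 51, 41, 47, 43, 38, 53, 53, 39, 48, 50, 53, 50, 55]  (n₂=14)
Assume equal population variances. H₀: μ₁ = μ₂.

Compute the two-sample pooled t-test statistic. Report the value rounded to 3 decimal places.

x̄₁=50.773, s₁=6.421, n₁=22
x̄₂=47.786, s₂=5.522, n₂=14
s_p² = [21·6.421² + 13·5.522²]/34 = 37.1241
SE = √(s_p²·(1/22+1/14)) = 2.0831
t = (50.773−47.786)/2.0831 = 1.4339
df = 34

test statistic = 1.434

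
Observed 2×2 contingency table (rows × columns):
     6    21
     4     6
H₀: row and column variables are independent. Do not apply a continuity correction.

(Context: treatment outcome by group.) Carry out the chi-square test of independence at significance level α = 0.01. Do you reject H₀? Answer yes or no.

Row totals [27, 10], col totals [10, 27], n=37
χ² = (6−7.30)²/7.30 + (21−19.70)²/19.70 + (4−2.70)²/2.70 + (6−7.30)²/7.30 = 1.1694
df = 1
p-value (upper-tail) = 0.27953
At α=0.01: p ≥ α → fail to reject H₀

reject H₀: no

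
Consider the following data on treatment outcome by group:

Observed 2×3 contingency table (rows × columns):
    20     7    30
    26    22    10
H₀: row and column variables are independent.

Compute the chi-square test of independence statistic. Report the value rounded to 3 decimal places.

Row totals [57, 58], col totals [46, 29, 40], n=115
χ² = (20−22.80)²/22.80 + (7−14.37)²/14.37 + (30−19.83)²/19.83 + (26−23.20)²/23.20 + (22−14.63)²/14.63 + (10−20.17)²/20.17 = 18.5339
df = 2

test statistic = 18.534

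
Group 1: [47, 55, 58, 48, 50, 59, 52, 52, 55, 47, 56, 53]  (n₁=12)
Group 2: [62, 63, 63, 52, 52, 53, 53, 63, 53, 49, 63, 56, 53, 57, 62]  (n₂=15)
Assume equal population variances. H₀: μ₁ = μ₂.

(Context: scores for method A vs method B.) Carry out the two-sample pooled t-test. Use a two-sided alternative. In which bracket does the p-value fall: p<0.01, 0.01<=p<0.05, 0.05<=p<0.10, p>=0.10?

p-value bracket: 0.01<=p<0.05

x̄₁=52.667, s₁=4.097, n₁=12
x̄₂=56.933, s₂=5.161, n₂=15
s_p² = [11·4.097² + 14·5.161²]/25 = 22.3040
SE = √(s_p²·(1/12+1/15)) = 1.8291
t = (52.667−56.933)/1.8291 = -2.3327
df = 25
p-value (two-sided) = 0.02801
→ bracket: 0.01<=p<0.05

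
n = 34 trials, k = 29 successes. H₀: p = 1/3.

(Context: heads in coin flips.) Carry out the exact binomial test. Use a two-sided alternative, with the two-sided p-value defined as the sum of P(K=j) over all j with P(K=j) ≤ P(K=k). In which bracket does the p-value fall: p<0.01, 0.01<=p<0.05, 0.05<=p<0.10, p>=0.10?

Exact binomial: n=34, k=29, p₀=1/3=0.3333
P(X=j) = C(n,j)·p₀^j·(1−p₀)^(n−j); p = Σ P(X=j) over j with P(X=j) ≤ P(X=29)
p-value (two-sided) = 0.00000
→ bracket: p<0.01

p-value bracket: p<0.01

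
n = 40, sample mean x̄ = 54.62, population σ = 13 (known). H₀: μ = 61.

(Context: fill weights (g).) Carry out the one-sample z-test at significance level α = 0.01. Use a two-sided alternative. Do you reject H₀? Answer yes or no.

SE = σ/√n = 13/√40 = 2.0555
z = (x̄−μ₀)/SE = (54.62−61)/2.0555 = -3.1039
p-value (two-sided) = 0.00191
At α=0.01: p < α → reject H₀

reject H₀: yes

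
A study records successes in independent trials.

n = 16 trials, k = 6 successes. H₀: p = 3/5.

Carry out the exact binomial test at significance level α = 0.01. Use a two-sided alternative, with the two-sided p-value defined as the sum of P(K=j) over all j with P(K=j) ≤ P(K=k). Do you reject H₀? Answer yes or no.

Exact binomial: n=16, k=6, p₀=3/5=0.6000
P(X=j) = C(n,j)·p₀^j·(1−p₀)^(n−j); p = Σ P(X=j) over j with P(X=j) ≤ P(X=6)
p-value (two-sided) = 0.07666
At α=0.01: p ≥ α → fail to reject H₀

reject H₀: no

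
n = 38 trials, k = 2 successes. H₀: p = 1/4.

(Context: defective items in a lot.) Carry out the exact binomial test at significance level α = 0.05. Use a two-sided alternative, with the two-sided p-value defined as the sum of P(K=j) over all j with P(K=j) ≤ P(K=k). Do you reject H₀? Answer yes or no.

reject H₀: yes

Exact binomial: n=38, k=2, p₀=1/4=0.2500
P(X=j) = C(n,j)·p₀^j·(1−p₀)^(n−j); p = Σ P(X=j) over j with P(X=j) ≤ P(X=2)
p-value (two-sided) = 0.00242
At α=0.05: p < α → reject H₀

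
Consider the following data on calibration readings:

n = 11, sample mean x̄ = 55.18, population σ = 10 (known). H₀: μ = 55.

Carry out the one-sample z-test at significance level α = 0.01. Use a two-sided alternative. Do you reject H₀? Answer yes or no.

reject H₀: no

SE = σ/√n = 10/√11 = 3.0151
z = (x̄−μ₀)/SE = (55.18−55)/3.0151 = 0.0597
p-value (two-sided) = 0.95240
At α=0.01: p ≥ α → fail to reject H₀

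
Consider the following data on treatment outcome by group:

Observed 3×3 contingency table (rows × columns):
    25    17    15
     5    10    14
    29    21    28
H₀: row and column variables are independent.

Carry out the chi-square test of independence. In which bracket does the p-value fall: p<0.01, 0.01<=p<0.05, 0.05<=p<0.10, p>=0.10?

p-value bracket: p>=0.10

Row totals [57, 29, 78], col totals [59, 48, 57], n=164
χ² = (25−20.51)²/20.51 + (17−16.68)²/16.68 + (15−19.81)²/19.81 + (5−10.43)²/10.43 + (10−8.49)²/8.49 + (14−10.08)²/10.08 + (29−28.06)²/28.06 + (21−22.83)²/22.83 + (28−27.11)²/27.11 = 6.9901
df = 4
p-value (upper-tail) = 0.13641
→ bracket: p>=0.10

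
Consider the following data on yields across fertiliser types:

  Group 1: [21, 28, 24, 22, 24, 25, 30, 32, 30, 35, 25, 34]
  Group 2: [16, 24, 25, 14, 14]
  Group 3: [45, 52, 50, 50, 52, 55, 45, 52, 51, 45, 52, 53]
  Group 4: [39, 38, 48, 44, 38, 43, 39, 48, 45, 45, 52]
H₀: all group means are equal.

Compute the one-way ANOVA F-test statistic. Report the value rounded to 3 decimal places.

Group means [27.50, 18.60, 50.17, 43.55], grand mean 37.600
SSB = Σnᵢ(x̄ᵢ−x̄)² = 5313.006; SSW = ΣΣ(x−x̄ᵢ)² = 704.594
MSB = 5313.006/3 = 1771.0020; MSW = 704.594/36 = 19.5721
F = MSB/MSW = 90.4863
df = (3, 36)

test statistic = 90.486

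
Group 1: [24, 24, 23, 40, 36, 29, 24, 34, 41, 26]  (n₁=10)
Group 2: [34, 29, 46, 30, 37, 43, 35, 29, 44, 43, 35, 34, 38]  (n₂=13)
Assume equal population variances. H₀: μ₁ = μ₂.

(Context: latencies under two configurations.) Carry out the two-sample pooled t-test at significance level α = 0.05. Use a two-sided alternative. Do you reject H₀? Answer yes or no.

reject H₀: yes

x̄₁=30.100, s₁=7.047, n₁=10
x̄₂=36.692, s₂=5.808, n₂=13
s_p² = [9·7.047² + 12·5.808²]/21 = 40.5557
SE = √(s_p²·(1/10+1/13)) = 2.6787
t = (30.100−36.692)/2.6787 = -2.4610
df = 21
p-value (two-sided) = 0.02260
At α=0.05: p < α → reject H₀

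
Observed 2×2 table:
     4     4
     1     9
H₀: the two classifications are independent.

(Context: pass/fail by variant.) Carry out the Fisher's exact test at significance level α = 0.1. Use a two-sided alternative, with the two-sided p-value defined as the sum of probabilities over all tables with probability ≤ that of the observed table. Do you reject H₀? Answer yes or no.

Margins: r₁=8, r₂=10, c₁=5, c₂=13, n=18
p_obs = C(8,4)·C(10,1)/C(18,5); sum pmf over tables with pmf ≤ p_obs
p-value (two-sided) = 0.11765
At α=0.1: p ≥ α → fail to reject H₀

reject H₀: no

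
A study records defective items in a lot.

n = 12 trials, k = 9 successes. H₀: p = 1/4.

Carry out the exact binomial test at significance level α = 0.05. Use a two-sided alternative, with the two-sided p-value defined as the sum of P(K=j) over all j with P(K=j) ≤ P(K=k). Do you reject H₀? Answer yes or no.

Exact binomial: n=12, k=9, p₀=1/4=0.2500
P(X=j) = C(n,j)·p₀^j·(1−p₀)^(n−j); p = Σ P(X=j) over j with P(X=j) ≤ P(X=9)
p-value (two-sided) = 0.00039
At α=0.05: p < α → reject H₀

reject H₀: yes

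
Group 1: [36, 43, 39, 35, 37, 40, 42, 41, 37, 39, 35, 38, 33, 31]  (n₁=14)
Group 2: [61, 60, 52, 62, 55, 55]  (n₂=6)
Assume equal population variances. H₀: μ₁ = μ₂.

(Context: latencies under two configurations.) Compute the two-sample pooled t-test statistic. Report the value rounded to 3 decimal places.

test statistic = -11.353

x̄₁=37.571, s₁=3.413, n₁=14
x̄₂=57.500, s₂=4.037, n₂=6
s_p² = [13·3.413² + 5·4.037²]/18 = 12.9405
SE = √(s_p²·(1/14+1/6)) = 1.7553
t = (37.571−57.500)/1.7553 = -11.3534
df = 18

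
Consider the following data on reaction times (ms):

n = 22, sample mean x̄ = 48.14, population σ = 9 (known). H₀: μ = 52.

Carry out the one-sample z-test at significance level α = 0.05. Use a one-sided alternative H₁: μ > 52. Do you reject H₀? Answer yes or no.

SE = σ/√n = 9/√22 = 1.9188
z = (x̄−μ₀)/SE = (48.14−52)/1.9188 = -2.0117
p-value (one-sided, H₁ greater) = 0.97787
At α=0.05: p ≥ α → fail to reject H₀

reject H₀: no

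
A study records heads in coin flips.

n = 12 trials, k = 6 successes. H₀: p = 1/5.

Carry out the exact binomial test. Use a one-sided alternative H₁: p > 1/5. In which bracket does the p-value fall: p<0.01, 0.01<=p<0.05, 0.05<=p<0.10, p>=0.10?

Exact binomial: n=12, k=6, p₀=1/5=0.2000
P(X≥6) from Σ C(n,i)·p₀^i·(1−p₀)^(n−i)
p-value (one-sided, H₁ greater) = 0.01941
→ bracket: 0.01<=p<0.05

p-value bracket: 0.01<=p<0.05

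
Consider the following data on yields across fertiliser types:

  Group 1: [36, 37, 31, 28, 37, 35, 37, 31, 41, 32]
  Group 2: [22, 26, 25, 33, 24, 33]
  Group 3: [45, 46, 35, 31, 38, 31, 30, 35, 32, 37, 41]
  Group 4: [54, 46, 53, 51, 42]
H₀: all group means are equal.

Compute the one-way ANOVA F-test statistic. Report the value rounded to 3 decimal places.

Group means [34.50, 27.17, 36.45, 49.20], grand mean 36.094
SSB = Σnᵢ(x̄ᵢ−x̄)² = 1363.858; SSW = ΣΣ(x−x̄ᵢ)² = 662.861
MSB = 1363.858/3 = 454.6194; MSW = 662.861/28 = 23.6736
F = MSB/MSW = 19.2036
df = (3, 28)

test statistic = 19.204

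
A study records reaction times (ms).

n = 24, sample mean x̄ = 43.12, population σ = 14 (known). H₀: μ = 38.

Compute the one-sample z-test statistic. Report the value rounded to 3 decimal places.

test statistic = 1.792

SE = σ/√n = 14/√24 = 2.8577
z = (x̄−μ₀)/SE = (43.12−38)/2.8577 = 1.7916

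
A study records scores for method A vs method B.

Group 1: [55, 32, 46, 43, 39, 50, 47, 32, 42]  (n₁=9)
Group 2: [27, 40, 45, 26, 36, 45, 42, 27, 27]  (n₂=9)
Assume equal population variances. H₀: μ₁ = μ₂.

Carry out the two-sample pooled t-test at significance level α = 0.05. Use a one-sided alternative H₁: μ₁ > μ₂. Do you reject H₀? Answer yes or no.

x̄₁=42.889, s₁=7.721, n₁=9
x̄₂=35.000, s₂=8.276, n₂=9
s_p² = [8·7.721² + 8·8.276²]/16 = 64.0556
SE = √(s_p²·(1/9+1/9)) = 3.7729
t = (42.889−35.000)/3.7729 = 2.0910
df = 16
p-value (one-sided, H₁ greater) = 0.02642
At α=0.05: p < α → reject H₀

reject H₀: yes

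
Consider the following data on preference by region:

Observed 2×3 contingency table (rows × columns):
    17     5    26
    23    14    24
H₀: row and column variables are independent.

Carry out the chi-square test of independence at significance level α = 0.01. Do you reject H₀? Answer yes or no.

Row totals [48, 61], col totals [40, 19, 50], n=109
χ² = (17−17.61)²/17.61 + (5−8.37)²/8.37 + (26−22.02)²/22.02 + (23−22.39)²/22.39 + (14−10.63)²/10.63 + (24−27.98)²/27.98 = 3.7460
df = 2
p-value (upper-tail) = 0.15366
At α=0.01: p ≥ α → fail to reject H₀

reject H₀: no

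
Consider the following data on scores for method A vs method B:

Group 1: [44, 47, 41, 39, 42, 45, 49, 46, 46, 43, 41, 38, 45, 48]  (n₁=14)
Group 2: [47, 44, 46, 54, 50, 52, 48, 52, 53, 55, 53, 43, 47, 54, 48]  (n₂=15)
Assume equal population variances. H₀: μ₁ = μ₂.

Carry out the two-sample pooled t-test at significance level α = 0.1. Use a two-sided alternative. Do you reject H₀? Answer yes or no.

reject H₀: yes

x̄₁=43.857, s₁=3.325, n₁=14
x̄₂=49.733, s₂=3.863, n₂=15
s_p² = [13·3.325² + 14·3.863²]/27 = 13.0610
SE = √(s_p²·(1/14+1/15)) = 1.3430
t = (43.857−49.733)/1.3430 = -4.3754
df = 27
p-value (two-sided) = 0.00016
At α=0.1: p < α → reject H₀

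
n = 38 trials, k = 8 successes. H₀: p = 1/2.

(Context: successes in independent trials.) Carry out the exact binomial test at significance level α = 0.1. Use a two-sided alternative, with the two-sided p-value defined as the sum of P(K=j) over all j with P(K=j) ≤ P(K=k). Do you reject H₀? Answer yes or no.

Exact binomial: n=38, k=8, p₀=1/2=0.5000
P(X=j) = C(n,j)·p₀^j·(1−p₀)^(n−j); p = Σ P(X=j) over j with P(X=j) ≤ P(X=8)
p-value (two-sided) = 0.00047
At α=0.1: p < α → reject H₀

reject H₀: yes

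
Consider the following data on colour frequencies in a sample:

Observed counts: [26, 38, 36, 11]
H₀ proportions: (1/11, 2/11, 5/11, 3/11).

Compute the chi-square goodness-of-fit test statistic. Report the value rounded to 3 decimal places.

test statistic = 57.224

n = 111; E_i = n·p_i = [10.09, 20.18, 50.45, 30.27]
χ² = (26−10.09)²/10.09 + (38−20.18)²/20.18 + (36−50.45)²/50.45 + (11−30.27)²/30.27 = 57.2240
df = 3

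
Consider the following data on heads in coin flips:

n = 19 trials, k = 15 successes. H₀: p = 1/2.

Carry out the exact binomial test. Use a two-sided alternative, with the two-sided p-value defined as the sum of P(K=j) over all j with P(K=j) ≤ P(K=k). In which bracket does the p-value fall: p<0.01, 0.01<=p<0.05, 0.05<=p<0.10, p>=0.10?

p-value bracket: 0.01<=p<0.05

Exact binomial: n=19, k=15, p₀=1/2=0.5000
P(X=j) = C(n,j)·p₀^j·(1−p₀)^(n−j); p = Σ P(X=j) over j with P(X=j) ≤ P(X=15)
p-value (two-sided) = 0.01921
→ bracket: 0.01<=p<0.05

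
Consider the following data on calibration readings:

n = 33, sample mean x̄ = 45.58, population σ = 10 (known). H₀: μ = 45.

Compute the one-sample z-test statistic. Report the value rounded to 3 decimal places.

test statistic = 0.333

SE = σ/√n = 10/√33 = 1.7408
z = (x̄−μ₀)/SE = (45.58−45)/1.7408 = 0.3332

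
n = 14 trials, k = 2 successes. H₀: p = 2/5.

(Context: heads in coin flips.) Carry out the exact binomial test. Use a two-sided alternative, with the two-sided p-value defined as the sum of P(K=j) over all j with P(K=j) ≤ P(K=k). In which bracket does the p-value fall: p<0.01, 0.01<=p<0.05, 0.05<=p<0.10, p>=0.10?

p-value bracket: 0.05<=p<0.10

Exact binomial: n=14, k=2, p₀=2/5=0.4000
P(X=j) = C(n,j)·p₀^j·(1−p₀)^(n−j); p = Σ P(X=j) over j with P(X=j) ≤ P(X=2)
p-value (two-sided) = 0.05730
→ bracket: 0.05<=p<0.10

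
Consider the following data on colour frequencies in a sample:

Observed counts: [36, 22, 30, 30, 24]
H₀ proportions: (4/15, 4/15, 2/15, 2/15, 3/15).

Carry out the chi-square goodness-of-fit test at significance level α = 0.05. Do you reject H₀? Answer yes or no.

n = 142; E_i = n·p_i = [37.87, 37.87, 18.93, 18.93, 28.40]
χ² = (36−37.87)²/37.87 + (22−37.87)²/37.87 + (30−18.93)²/18.93 + (30−18.93)²/18.93 + (24−28.40)²/28.40 = 20.3592
df = 4
p-value (upper-tail) = 0.00042
At α=0.05: p < α → reject H₀

reject H₀: yes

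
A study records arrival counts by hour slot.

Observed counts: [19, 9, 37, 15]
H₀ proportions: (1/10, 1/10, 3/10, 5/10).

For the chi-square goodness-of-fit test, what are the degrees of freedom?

degrees of freedom = 3

df = k − 1 = 4 − 1 = 3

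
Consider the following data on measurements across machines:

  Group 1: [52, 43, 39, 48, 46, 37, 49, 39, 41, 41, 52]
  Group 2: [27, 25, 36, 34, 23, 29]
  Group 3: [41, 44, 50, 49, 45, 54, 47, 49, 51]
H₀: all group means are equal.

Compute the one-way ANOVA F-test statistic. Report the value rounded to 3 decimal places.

test statistic = 28.895

Group means [44.27, 29.00, 47.78], grand mean 41.962
SSB = Σnᵢ(x̄ᵢ−x̄)² = 1371.224; SSW = ΣΣ(x−x̄ᵢ)² = 545.737
MSB = 1371.224/2 = 685.6121; MSW = 545.737/23 = 23.7277
F = MSB/MSW = 28.8950
df = (2, 23)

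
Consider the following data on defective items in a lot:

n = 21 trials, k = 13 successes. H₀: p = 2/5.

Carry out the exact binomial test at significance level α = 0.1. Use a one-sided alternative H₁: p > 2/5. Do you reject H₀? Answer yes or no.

Exact binomial: n=21, k=13, p₀=2/5=0.4000
P(X≥13) from Σ C(n,i)·p₀^i·(1−p₀)^(n−i)
p-value (one-sided, H₁ greater) = 0.03523
At α=0.1: p < α → reject H₀

reject H₀: yes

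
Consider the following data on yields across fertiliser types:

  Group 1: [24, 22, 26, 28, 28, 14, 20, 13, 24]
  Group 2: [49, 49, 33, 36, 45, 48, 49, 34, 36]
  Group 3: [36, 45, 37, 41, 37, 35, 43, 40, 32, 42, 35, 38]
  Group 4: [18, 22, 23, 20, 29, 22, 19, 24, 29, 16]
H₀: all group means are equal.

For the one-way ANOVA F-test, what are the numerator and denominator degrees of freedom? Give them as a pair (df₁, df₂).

k = 4 groups, N = 40 total
df = (k−1, N−k) = (4−1, 40−4) = (3, 36)

degrees of freedom = [3, 36]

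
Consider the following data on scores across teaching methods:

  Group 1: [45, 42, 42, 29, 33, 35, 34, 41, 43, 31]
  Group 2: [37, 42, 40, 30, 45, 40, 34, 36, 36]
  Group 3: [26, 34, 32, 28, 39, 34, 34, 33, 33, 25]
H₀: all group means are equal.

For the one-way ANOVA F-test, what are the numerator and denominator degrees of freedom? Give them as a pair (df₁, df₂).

k = 3 groups, N = 29 total
df = (k−1, N−k) = (3−1, 29−3) = (2, 26)

degrees of freedom = [2, 26]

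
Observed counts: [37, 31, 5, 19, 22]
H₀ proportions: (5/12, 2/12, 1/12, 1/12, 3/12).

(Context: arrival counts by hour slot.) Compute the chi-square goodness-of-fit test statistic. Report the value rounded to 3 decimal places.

n = 114; E_i = n·p_i = [47.50, 19.00, 9.50, 9.50, 28.50]
χ² = (37−47.50)²/47.50 + (31−19.00)²/19.00 + (5−9.50)²/9.50 + (19−9.50)²/9.50 + (22−28.50)²/28.50 = 23.0140
df = 4

test statistic = 23.014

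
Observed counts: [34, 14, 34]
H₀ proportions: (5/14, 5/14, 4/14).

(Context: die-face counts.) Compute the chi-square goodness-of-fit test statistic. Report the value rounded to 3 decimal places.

n = 82; E_i = n·p_i = [29.29, 29.29, 23.43]
χ² = (34−29.29)²/29.29 + (14−29.29)²/29.29 + (34−23.43)²/23.43 = 13.5073
df = 2

test statistic = 13.507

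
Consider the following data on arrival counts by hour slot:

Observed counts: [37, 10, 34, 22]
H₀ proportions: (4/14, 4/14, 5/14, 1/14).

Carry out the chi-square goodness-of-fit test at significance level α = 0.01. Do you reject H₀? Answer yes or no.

n = 103; E_i = n·p_i = [29.43, 29.43, 36.79, 7.36]
χ² = (37−29.43)²/29.43 + (10−29.43)²/29.43 + (34−36.79)²/36.79 + (22−7.36)²/7.36 = 44.1291
df = 3
p-value (upper-tail) = 0.00000
At α=0.01: p < α → reject H₀

reject H₀: yes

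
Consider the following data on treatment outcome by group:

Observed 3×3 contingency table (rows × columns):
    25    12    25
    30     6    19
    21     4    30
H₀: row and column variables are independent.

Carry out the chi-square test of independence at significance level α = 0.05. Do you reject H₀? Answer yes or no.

reject H₀: no

Row totals [62, 55, 55], col totals [76, 22, 74], n=172
χ² = (25−27.40)²/27.40 + (12−7.93)²/7.93 + (25−26.67)²/26.67 + (30−24.30)²/24.30 + (6−7.03)²/7.03 + (19−23.66)²/23.66 + (21−24.30)²/24.30 + (4−7.03)²/7.03 + (30−23.66)²/23.66 = 8.2652
df = 4
p-value (upper-tail) = 0.08233
At α=0.05: p ≥ α → fail to reject H₀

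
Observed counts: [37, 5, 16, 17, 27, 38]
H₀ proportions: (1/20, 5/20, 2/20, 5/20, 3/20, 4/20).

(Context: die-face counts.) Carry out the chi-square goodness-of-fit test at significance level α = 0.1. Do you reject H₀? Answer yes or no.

reject H₀: yes

n = 140; E_i = n·p_i = [7.00, 35.00, 14.00, 35.00, 21.00, 28.00]
χ² = (37−7.00)²/7.00 + (5−35.00)²/35.00 + (16−14.00)²/14.00 + (17−35.00)²/35.00 + (27−21.00)²/21.00 + (38−28.00)²/28.00 = 169.1143
df = 5
p-value (upper-tail) = 0.00000
At α=0.1: p < α → reject H₀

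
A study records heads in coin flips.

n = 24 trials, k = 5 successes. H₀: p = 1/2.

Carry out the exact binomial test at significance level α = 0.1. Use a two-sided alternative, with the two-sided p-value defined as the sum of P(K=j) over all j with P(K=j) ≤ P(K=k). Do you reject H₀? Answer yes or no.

reject H₀: yes

Exact binomial: n=24, k=5, p₀=1/2=0.5000
P(X=j) = C(n,j)·p₀^j·(1−p₀)^(n−j); p = Σ P(X=j) over j with P(X=j) ≤ P(X=5)
p-value (two-sided) = 0.00661
At α=0.1: p < α → reject H₀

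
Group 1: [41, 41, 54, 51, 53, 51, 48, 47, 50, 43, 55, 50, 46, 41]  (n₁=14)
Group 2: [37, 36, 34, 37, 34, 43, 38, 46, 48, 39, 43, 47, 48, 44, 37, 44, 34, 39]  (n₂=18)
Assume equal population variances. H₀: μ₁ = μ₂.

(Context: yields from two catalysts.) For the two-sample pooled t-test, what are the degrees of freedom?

degrees of freedom = 30

df = n₁ + n₂ − 2 = 14 + 18 − 2 = 30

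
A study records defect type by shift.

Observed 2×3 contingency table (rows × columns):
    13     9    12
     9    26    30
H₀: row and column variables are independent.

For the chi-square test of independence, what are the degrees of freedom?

degrees of freedom = 2

df = (r−1)(c−1) = (2−1)·(3−1) = 2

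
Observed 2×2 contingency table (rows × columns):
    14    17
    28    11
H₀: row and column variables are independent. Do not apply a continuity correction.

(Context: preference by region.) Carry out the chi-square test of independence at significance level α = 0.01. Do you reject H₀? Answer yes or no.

Row totals [31, 39], col totals [42, 28], n=70
χ² = (14−18.60)²/18.60 + (17−12.40)²/12.40 + (28−23.40)²/23.40 + (11−15.60)²/15.60 = 5.1048
df = 1
p-value (upper-tail) = 0.02386
At α=0.01: p ≥ α → fail to reject H₀

reject H₀: no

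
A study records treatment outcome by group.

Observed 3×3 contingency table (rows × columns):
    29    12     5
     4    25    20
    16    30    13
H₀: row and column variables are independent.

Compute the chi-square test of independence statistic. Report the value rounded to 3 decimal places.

test statistic = 36.591

Row totals [46, 49, 59], col totals [49, 67, 38], n=154
χ² = (29−14.64)²/14.64 + (12−20.01)²/20.01 + (5−11.35)²/11.35 + (4−15.59)²/15.59 + (25−21.32)²/21.32 + (20−12.09)²/12.09 + (16−18.77)²/18.77 + (30−25.67)²/25.67 + (13−14.56)²/14.56 = 36.5913
df = 4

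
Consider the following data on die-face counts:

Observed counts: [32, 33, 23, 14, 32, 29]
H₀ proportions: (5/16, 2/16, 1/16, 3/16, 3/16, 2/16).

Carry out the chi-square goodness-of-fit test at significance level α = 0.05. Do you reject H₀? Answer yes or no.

reject H₀: yes

n = 163; E_i = n·p_i = [50.94, 20.38, 10.19, 30.56, 30.56, 20.38]
χ² = (32−50.94)²/50.94 + (33−20.38)²/20.38 + (23−10.19)²/10.19 + (14−30.56)²/30.56 + (32−30.56)²/30.56 + (29−20.38)²/20.38 = 43.6716
df = 5
p-value (upper-tail) = 0.00000
At α=0.05: p < α → reject H₀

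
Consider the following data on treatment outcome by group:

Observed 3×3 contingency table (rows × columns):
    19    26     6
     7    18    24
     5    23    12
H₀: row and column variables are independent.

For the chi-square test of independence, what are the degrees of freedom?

df = (r−1)(c−1) = (3−1)·(3−1) = 4

degrees of freedom = 4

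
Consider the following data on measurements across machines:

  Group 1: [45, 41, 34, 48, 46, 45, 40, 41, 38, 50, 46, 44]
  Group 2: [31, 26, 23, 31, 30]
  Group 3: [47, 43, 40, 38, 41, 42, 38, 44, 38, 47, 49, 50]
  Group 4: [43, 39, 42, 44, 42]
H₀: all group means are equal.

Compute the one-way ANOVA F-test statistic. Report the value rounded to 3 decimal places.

Group means [43.17, 28.20, 43.08, 42.00], grand mean 40.765
SSB = Σnᵢ(x̄ᵢ−x̄)² = 930.734; SSW = ΣΣ(x−x̄ᵢ)² = 495.383
MSB = 930.734/3 = 310.2448; MSW = 495.383/30 = 16.5128
F = MSB/MSW = 18.7882
df = (3, 30)

test statistic = 18.788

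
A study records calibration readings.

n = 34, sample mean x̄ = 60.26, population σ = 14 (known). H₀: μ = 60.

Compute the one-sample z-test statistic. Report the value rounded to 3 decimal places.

SE = σ/√n = 14/√34 = 2.4010
z = (x̄−μ₀)/SE = (60.26−60)/2.4010 = 0.1083

test statistic = 0.108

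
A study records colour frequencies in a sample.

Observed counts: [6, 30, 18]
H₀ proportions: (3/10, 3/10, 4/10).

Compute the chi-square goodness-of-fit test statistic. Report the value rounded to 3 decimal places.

test statistic = 18.778

n = 54; E_i = n·p_i = [16.20, 16.20, 21.60]
χ² = (6−16.20)²/16.20 + (30−16.20)²/16.20 + (18−21.60)²/21.60 = 18.7778
df = 2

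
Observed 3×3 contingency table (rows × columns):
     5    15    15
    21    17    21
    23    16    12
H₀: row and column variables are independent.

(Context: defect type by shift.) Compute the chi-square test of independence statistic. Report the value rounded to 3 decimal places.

Row totals [35, 59, 51], col totals [49, 48, 48], n=145
χ² = (5−11.83)²/11.83 + (15−11.59)²/11.59 + (15−11.59)²/11.59 + (21−19.94)²/19.94 + (17−19.53)²/19.53 + (21−19.53)²/19.53 + (23−17.23)²/17.23 + (16−16.88)²/16.88 + (12−16.88)²/16.88 = 9.8351
df = 4

test statistic = 9.835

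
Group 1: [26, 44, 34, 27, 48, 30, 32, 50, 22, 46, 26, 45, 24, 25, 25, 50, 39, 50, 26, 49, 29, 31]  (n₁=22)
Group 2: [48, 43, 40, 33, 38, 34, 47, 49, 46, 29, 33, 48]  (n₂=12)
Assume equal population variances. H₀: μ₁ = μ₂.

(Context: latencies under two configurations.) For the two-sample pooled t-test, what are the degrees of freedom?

df = n₁ + n₂ − 2 = 22 + 12 − 2 = 32

degrees of freedom = 32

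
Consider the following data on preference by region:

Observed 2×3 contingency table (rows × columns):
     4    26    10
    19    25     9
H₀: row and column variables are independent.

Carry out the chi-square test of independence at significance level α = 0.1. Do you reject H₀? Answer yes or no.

reject H₀: yes

Row totals [40, 53], col totals [23, 51, 19], n=93
χ² = (4−9.89)²/9.89 + (26−21.94)²/21.94 + (10−8.17)²/8.17 + (19−13.11)²/13.11 + (25−29.06)²/29.06 + (9−10.83)²/10.83 = 8.1978
df = 2
p-value (upper-tail) = 0.01659
At α=0.1: p < α → reject H₀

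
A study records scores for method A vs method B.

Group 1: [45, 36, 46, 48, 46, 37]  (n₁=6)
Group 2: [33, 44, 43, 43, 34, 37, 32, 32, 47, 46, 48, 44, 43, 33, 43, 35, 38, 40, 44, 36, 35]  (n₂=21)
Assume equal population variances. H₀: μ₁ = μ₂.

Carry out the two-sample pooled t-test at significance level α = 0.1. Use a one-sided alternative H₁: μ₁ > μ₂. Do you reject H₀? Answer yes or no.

x̄₁=43.000, s₁=5.138, n₁=6
x̄₂=39.524, s₂=5.335, n₂=21
s_p² = [5·5.138² + 20·5.335²]/25 = 28.0495
SE = √(s_p²·(1/6+1/21)) = 2.4517
t = (43.000−39.524)/2.4517 = 1.4179
df = 25
p-value (one-sided, H₁ greater) = 0.08428
At α=0.1: p < α → reject H₀

reject H₀: yes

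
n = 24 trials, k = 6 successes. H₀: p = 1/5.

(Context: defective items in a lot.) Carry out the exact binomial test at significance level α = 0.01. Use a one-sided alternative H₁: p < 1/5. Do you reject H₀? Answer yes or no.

reject H₀: no

Exact binomial: n=24, k=6, p₀=1/5=0.2000
P(X≤6) from Σ C(n,i)·p₀^i·(1−p₀)^(n−i)
p-value (one-sided, H₁ less) = 0.81107
At α=0.01: p ≥ α → fail to reject H₀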